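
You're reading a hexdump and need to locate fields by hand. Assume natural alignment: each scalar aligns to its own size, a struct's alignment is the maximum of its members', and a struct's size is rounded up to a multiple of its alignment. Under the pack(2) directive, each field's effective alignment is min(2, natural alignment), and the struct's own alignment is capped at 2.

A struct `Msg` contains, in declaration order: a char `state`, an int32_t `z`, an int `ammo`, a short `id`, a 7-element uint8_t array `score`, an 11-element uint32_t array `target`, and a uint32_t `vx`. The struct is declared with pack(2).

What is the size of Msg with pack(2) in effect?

0..1  state  (1B, 1-aligned)
1..2  -- padding (1B)
2..6  z  (4B, 2-aligned)
6..10  ammo  (4B, 2-aligned)
10..12  id  (2B, 2-aligned)
12..19  score  (7B, 1-aligned)
19..20  -- padding (1B)
20..64  target  (44B, 2-aligned)
64..68  vx  (4B, 2-aligned)
sizeof = 68, alignof = 2

68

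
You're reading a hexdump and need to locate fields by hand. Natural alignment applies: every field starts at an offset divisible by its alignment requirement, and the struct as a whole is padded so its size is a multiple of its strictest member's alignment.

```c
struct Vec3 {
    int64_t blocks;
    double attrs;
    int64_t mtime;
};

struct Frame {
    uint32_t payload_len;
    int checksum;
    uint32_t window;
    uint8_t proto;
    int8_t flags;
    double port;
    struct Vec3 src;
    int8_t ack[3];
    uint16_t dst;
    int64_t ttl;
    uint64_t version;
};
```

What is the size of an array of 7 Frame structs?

504

Vec3: 0..8  blocks  (8B, 8-aligned); 8..16  attrs  (8B, 8-aligned); 16..24  mtime  (8B, 8-aligned); sizeof = 24, alignof = 8
0..4  payload_len  (4B, 4-aligned)
4..8  checksum  (4B, 4-aligned)
8..12  window  (4B, 4-aligned)
12..13  proto  (1B, 1-aligned)
13..14  flags  (1B, 1-aligned)
14..16  -- padding (2B)
16..24  port  (8B, 8-aligned)
24..48  src  (24B, 8-aligned)
48..51  ack  (3B, 1-aligned)
51..52  -- padding (1B)
52..54  dst  (2B, 2-aligned)
54..56  -- padding (2B)
56..64  ttl  (8B, 8-aligned)
64..72  version  (8B, 8-aligned)
sizeof = 72, alignof = 8
array of 7: 7 × 72 = 504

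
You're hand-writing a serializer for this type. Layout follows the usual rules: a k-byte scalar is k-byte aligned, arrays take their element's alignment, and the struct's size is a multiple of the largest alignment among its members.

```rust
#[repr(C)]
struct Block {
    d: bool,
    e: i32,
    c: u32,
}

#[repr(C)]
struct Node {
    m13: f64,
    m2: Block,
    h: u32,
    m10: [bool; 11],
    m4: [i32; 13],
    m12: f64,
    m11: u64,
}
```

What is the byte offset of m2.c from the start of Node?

16

Block: @0: d [1B, align 1] → 1; +3 pad (align 4); @4: e [4B, align 4] → 8; @8: c [4B, align 4] → 12; size 12, align 4
@0: m13 [8B, align 8] → 8
@8: m2 [12B, align 4] → 20
within Block: c at 8
8 + 8 = 16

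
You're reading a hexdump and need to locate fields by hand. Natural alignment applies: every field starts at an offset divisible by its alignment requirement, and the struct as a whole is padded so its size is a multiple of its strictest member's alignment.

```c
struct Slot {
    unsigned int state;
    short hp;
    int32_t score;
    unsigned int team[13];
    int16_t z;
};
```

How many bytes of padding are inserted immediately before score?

state at 0 (size 4, align 4) → ends 4
hp at 4 (size 2, align 2) → ends 6
pad 2 to align 4 for score
score at 8 (size 4, align 4) → ends 12

2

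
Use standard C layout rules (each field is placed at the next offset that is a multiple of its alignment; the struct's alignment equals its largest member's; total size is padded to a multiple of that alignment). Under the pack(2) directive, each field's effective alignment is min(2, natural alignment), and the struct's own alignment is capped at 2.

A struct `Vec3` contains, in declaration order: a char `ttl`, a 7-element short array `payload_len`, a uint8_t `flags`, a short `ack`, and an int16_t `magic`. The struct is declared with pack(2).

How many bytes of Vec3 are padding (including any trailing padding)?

ttl at 0 (size 1, align 1) → ends 1
pad 1 to align 2 for payload_len
payload_len at 2 (size 14, align 2) → ends 16
flags at 16 (size 1, align 1) → ends 17
pad 1 to align 2 for ack
ack at 18 (size 2, align 2) → ends 20
magic at 20 (size 2, align 2) → ends 22
total 22 bytes, alignment 2
data bytes 20, size 22 → padding 2

2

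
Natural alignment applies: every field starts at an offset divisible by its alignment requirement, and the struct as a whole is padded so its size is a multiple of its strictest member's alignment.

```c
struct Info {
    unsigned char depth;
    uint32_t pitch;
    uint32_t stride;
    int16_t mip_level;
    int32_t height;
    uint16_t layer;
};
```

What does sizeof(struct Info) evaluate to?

@0: depth [1B, align 1] → 1
+3 pad (align 4)
@4: pitch [4B, align 4] → 8
@8: stride [4B, align 4] → 12
@12: mip_level [2B, align 2] → 14
+2 pad (align 4)
@16: height [4B, align 4] → 20
@20: layer [2B, align 2] → 22
+2 tail pad (align 4)
size 24, align 4

24 bytes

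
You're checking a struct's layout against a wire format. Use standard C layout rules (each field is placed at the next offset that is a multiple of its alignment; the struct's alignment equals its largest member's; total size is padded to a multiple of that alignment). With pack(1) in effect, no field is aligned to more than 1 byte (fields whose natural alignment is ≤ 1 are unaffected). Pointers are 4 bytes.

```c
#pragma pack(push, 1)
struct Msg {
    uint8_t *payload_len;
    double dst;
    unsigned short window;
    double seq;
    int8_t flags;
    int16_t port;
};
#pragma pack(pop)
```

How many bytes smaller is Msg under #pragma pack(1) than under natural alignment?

natural layout:
  @0: payload_len [4B, align 4] → 4
  +4 pad (align 8)
  @8: dst [8B, align 8] → 16
  @16: window [2B, align 2] → 18
  +6 pad (align 8)
  @24: seq [8B, align 8] → 32
  @32: flags [1B, align 1] → 33
  +1 pad (align 2)
  @34: port [2B, align 2] → 36
  +4 tail pad (align 8)
  size 40, align 8
packed(1) layout:
  @0: payload_len [4B, align 1] → 4
  @4: dst [8B, align 1] → 12
  @12: window [2B, align 1] → 14
  @14: seq [8B, align 1] → 22
  @22: flags [1B, align 1] → 23
  @23: port [2B, align 1] → 25
  size 25, align 1
40 − 25 = 15

15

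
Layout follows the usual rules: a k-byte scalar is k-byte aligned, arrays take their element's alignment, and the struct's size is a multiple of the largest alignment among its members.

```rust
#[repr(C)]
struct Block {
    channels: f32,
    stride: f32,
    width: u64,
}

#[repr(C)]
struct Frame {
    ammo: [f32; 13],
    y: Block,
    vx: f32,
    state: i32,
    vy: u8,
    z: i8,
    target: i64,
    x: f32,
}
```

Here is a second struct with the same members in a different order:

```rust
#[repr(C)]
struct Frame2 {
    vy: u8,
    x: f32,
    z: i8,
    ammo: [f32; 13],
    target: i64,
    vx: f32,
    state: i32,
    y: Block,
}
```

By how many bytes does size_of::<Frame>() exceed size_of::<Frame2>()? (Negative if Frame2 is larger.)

8

Block: @0: channels [4B, align 4] → 4; @4: stride [4B, align 4] → 8; @8: width [8B, align 8] → 16; size 16, align 8
@0: ammo [52B, align 4] → 52
+4 pad (align 8)
@56: y [16B, align 8] → 72
@72: vx [4B, align 4] → 76
@76: state [4B, align 4] → 80
@80: vy [1B, align 1] → 81
@81: z [1B, align 1] → 82
+6 pad (align 8)
@88: target [8B, align 8] → 96
@96: x [4B, align 4] → 100
+4 tail pad (align 8)
size 104, align 8
— Frame2 —
@0: vy [1B, align 1] → 1
+3 pad (align 4)
@4: x [4B, align 4] → 8
@8: z [1B, align 1] → 9
+3 pad (align 4)
@12: ammo [52B, align 4] → 64
@64: target [8B, align 8] → 72
@72: vx [4B, align 4] → 76
@76: state [4B, align 4] → 80
@80: y [16B, align 8] → 96
size 96, align 8
104 − 96 = 8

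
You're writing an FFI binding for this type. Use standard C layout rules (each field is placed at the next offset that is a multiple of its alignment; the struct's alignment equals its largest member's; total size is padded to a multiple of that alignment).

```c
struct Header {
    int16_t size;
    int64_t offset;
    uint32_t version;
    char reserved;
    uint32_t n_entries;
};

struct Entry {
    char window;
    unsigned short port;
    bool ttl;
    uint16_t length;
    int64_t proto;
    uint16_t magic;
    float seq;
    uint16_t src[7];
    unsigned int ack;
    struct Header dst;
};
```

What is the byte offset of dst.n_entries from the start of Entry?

Header: @0: size [2B, align 2] → 2; +6 pad (align 8); @8: offset [8B, align 8] → 16; @16: version [4B, align 4] → 20; @20: reserved [1B, align 1] → 21; +3 pad (align 4); @24: n_entries [4B, align 4] → 28; +4 tail pad (align 8); size 32, align 8
@0: window [1B, align 1] → 1
+1 pad (align 2)
@2: port [2B, align 2] → 4
@4: ttl [1B, align 1] → 5
+1 pad (align 2)
@6: length [2B, align 2] → 8
@8: proto [8B, align 8] → 16
@16: magic [2B, align 2] → 18
+2 pad (align 4)
@20: seq [4B, align 4] → 24
@24: src [14B, align 2] → 38
+2 pad (align 4)
@40: ack [4B, align 4] → 44
+4 pad (align 8)
@48: dst [32B, align 8] → 80
within Header: n_entries at 24
48 + 24 = 72

72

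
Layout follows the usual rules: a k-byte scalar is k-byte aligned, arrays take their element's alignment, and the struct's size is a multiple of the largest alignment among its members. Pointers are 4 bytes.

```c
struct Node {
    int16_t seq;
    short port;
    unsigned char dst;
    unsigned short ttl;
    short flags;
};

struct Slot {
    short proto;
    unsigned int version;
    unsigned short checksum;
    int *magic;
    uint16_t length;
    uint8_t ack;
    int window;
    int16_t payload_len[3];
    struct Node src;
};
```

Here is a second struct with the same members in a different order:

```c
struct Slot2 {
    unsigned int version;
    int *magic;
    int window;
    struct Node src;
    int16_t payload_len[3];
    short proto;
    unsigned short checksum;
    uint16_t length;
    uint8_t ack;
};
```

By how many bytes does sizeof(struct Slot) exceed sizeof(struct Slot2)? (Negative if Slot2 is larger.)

4

Node: @0: seq [2B, align 2] → 2; @2: port [2B, align 2] → 4; @4: dst [1B, align 1] → 5; +1 pad (align 2); @6: ttl [2B, align 2] → 8; @8: flags [2B, align 2] → 10; size 10, align 2
@0: proto [2B, align 2] → 2
+2 pad (align 4)
@4: version [4B, align 4] → 8
@8: checksum [2B, align 2] → 10
+2 pad (align 4)
@12: magic [4B, align 4] → 16
@16: length [2B, align 2] → 18
@18: ack [1B, align 1] → 19
+1 pad (align 4)
@20: window [4B, align 4] → 24
@24: payload_len [6B, align 2] → 30
@30: src [10B, align 2] → 40
size 40, align 4
— Slot2 —
@0: version [4B, align 4] → 4
@4: magic [4B, align 4] → 8
@8: window [4B, align 4] → 12
@12: src [10B, align 2] → 22
@22: payload_len [6B, align 2] → 28
@28: proto [2B, align 2] → 30
@30: checksum [2B, align 2] → 32
@32: length [2B, align 2] → 34
@34: ack [1B, align 1] → 35
+1 tail pad (align 4)
size 36, align 4
40 − 36 = 4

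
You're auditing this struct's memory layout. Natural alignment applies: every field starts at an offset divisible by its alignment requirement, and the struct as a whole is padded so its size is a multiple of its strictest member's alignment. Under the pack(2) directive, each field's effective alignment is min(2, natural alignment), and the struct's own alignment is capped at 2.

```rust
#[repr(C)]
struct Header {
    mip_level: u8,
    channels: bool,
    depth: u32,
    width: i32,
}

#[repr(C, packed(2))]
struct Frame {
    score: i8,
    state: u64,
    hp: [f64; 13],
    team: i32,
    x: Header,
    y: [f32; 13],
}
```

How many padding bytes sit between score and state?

Header: @0: mip_level [1B, align 1] → 1; @1: channels [1B, align 1] → 2; +2 pad (align 4); @4: depth [4B, align 4] → 8; @8: width [4B, align 4] → 12; size 12, align 4
@0: score [1B, align 1] → 1
+1 pad (align 2)
@2: state [8B, align 2] → 10

1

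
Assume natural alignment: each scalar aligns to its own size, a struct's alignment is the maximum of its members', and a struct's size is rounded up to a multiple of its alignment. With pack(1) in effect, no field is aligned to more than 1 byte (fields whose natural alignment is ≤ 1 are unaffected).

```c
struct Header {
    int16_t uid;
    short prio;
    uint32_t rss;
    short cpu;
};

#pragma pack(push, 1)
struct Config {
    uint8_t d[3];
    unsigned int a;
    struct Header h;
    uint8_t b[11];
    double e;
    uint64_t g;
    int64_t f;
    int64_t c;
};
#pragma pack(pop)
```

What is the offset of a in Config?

Header: uid at 0 (size 2, align 2) → ends 2; prio at 2 (size 2, align 2) → ends 4; rss at 4 (size 4, align 4) → ends 8; cpu at 8 (size 2, align 2) → ends 10; tail pad 2 to reach multiple of 4; total 12 bytes, alignment 4
d at 0 (size 3, align 1) → ends 3
a at 3 (size 4, align 1) → ends 7

3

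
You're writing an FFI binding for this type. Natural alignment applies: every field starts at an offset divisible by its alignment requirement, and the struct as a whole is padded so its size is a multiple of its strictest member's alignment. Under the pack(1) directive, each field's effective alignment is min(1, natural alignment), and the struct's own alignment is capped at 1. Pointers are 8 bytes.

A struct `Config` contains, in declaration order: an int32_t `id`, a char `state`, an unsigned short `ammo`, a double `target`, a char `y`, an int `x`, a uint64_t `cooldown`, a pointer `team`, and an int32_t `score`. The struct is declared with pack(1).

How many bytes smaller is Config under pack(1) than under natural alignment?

natural layout:
  0..4  id  (4B, 4-aligned)
  4..5  state  (1B, 1-aligned)
  5..6  -- padding (1B)
  6..8  ammo  (2B, 2-aligned)
  8..16  target  (8B, 8-aligned)
  16..17  y  (1B, 1-aligned)
  17..20  -- padding (3B)
  20..24  x  (4B, 4-aligned)
  24..32  cooldown  (8B, 8-aligned)
  32..40  team  (8B, 8-aligned)
  40..44  score  (4B, 4-aligned)
  44..48  -- tail padding (4B)
  sizeof = 48, alignof = 8
packed(1) layout:
  0..4  id  (4B, 1-aligned)
  4..5  state  (1B, 1-aligned)
  5..7  ammo  (2B, 1-aligned)
  7..15  target  (8B, 1-aligned)
  15..16  y  (1B, 1-aligned)
  16..20  x  (4B, 1-aligned)
  20..28  cooldown  (8B, 1-aligned)
  28..36  team  (8B, 1-aligned)
  36..40  score  (4B, 1-aligned)
  sizeof = 40, alignof = 1
48 − 40 = 8

8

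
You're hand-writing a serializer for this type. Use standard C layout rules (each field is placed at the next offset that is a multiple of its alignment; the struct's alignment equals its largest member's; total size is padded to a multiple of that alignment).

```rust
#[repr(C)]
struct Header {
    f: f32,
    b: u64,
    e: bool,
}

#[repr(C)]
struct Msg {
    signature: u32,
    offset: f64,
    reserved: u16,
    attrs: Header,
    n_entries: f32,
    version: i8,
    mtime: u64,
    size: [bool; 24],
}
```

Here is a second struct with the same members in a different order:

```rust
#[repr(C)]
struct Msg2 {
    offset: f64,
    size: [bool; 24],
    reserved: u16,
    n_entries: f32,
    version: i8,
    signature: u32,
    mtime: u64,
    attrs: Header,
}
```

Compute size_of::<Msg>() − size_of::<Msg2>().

Header: 0..4  f  (4B, 4-aligned); 4..8  -- padding (4B); 8..16  b  (8B, 8-aligned); 16..17  e  (1B, 1-aligned); 17..24  -- tail padding (7B); sizeof = 24, alignof = 8
0..4  signature  (4B, 4-aligned)
4..8  -- padding (4B)
8..16  offset  (8B, 8-aligned)
16..18  reserved  (2B, 2-aligned)
18..24  -- padding (6B)
24..48  attrs  (24B, 8-aligned)
48..52  n_entries  (4B, 4-aligned)
52..53  version  (1B, 1-aligned)
53..56  -- padding (3B)
56..64  mtime  (8B, 8-aligned)
64..88  size  (24B, 1-aligned)
sizeof = 88, alignof = 8
— Msg2 —
0..8  offset  (8B, 8-aligned)
8..32  size  (24B, 1-aligned)
32..34  reserved  (2B, 2-aligned)
34..36  -- padding (2B)
36..40  n_entries  (4B, 4-aligned)
40..41  version  (1B, 1-aligned)
41..44  -- padding (3B)
44..48  signature  (4B, 4-aligned)
48..56  mtime  (8B, 8-aligned)
56..80  attrs  (24B, 8-aligned)
sizeof = 80, alignof = 8
88 − 80 = 8

8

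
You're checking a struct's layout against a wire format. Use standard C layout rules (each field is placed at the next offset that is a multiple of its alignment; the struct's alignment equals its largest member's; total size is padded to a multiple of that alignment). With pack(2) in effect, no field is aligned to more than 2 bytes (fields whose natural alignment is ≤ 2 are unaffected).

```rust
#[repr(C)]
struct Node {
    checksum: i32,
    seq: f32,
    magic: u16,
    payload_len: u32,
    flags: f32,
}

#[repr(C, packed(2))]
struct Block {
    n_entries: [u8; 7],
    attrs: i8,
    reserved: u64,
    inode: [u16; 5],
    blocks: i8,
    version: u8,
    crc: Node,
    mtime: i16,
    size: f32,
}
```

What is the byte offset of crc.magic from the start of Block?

Node: checksum at 0 (size 4, align 4) → ends 4; seq at 4 (size 4, align 4) → ends 8; magic at 8 (size 2, align 2) → ends 10; pad 2 to align 4 for payload_len; payload_len at 12 (size 4, align 4) → ends 16; flags at 16 (size 4, align 4) → ends 20; total 20 bytes, alignment 4
n_entries at 0 (size 7, align 1) → ends 7
attrs at 7 (size 1, align 1) → ends 8
reserved at 8 (size 8, align 2) → ends 16
inode at 16 (size 10, align 2) → ends 26
blocks at 26 (size 1, align 1) → ends 27
version at 27 (size 1, align 1) → ends 28
crc at 28 (size 20, align 2) → ends 48
within Node: magic at 8
28 + 8 = 36

36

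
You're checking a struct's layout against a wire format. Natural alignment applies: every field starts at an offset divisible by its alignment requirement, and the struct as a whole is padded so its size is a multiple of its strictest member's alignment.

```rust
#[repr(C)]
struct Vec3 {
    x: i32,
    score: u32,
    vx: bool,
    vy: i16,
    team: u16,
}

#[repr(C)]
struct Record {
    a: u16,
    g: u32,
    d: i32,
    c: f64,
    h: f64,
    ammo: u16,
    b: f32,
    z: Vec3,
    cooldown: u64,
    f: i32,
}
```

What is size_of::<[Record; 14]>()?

Vec3: @0: x [4B, align 4] → 4; @4: score [4B, align 4] → 8; @8: vx [1B, align 1] → 9; +1 pad (align 2); @10: vy [2B, align 2] → 12; @12: team [2B, align 2] → 14; +2 tail pad (align 4); size 16, align 4
@0: a [2B, align 2] → 2
+2 pad (align 4)
@4: g [4B, align 4] → 8
@8: d [4B, align 4] → 12
+4 pad (align 8)
@16: c [8B, align 8] → 24
@24: h [8B, align 8] → 32
@32: ammo [2B, align 2] → 34
+2 pad (align 4)
@36: b [4B, align 4] → 40
@40: z [16B, align 4] → 56
@56: cooldown [8B, align 8] → 64
@64: f [4B, align 4] → 68
+4 tail pad (align 8)
size 72, align 8
array of 14: 14 × 72 = 1008

1008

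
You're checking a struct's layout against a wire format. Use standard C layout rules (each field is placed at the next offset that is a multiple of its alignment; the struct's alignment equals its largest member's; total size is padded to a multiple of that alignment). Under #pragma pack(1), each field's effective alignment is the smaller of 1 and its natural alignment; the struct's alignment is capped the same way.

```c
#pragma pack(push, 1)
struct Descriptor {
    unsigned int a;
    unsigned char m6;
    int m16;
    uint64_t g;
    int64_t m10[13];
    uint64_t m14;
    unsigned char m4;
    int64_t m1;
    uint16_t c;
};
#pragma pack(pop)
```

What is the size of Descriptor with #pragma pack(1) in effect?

a at 0 (size 4, align 1) → ends 4
m6 at 4 (size 1, align 1) → ends 5
m16 at 5 (size 4, align 1) → ends 9
g at 9 (size 8, align 1) → ends 17
m10 at 17 (size 104, align 1) → ends 121
m14 at 121 (size 8, align 1) → ends 129
m4 at 129 (size 1, align 1) → ends 130
m1 at 130 (size 8, align 1) → ends 138
c at 138 (size 2, align 1) → ends 140
total 140 bytes, alignment 1

140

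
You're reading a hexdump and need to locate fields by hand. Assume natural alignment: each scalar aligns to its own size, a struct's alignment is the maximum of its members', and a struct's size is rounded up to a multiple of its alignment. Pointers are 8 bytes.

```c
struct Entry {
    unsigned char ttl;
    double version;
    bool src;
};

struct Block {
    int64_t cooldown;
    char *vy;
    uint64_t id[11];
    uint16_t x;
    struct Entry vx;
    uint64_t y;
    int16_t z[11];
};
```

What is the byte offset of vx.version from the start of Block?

120

Entry: ttl at 0 (size 1, align 1) → ends 1; pad 7 to align 8 for version; version at 8 (size 8, align 8) → ends 16; src at 16 (size 1, align 1) → ends 17; tail pad 7 to reach multiple of 8; total 24 bytes, alignment 8
cooldown at 0 (size 8, align 8) → ends 8
vy at 8 (size 8, align 8) → ends 16
id at 16 (size 88, align 8) → ends 104
x at 104 (size 2, align 2) → ends 106
pad 6 to align 8 for vx
vx at 112 (size 24, align 8) → ends 136
within Entry: version at 8
112 + 8 = 120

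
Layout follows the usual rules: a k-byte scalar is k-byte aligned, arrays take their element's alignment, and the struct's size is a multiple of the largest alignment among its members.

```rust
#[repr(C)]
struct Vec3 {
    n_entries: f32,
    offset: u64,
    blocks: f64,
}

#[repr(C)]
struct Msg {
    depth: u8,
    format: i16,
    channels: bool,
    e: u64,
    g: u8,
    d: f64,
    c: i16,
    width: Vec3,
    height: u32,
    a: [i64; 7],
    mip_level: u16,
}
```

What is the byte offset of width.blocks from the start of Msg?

56

Vec3: 0..4  n_entries  (4B, 4-aligned); 4..8  -- padding (4B); 8..16  offset  (8B, 8-aligned); 16..24  blocks  (8B, 8-aligned); sizeof = 24, alignof = 8
0..1  depth  (1B, 1-aligned)
1..2  -- padding (1B)
2..4  format  (2B, 2-aligned)
4..5  channels  (1B, 1-aligned)
5..8  -- padding (3B)
8..16  e  (8B, 8-aligned)
16..17  g  (1B, 1-aligned)
17..24  -- padding (7B)
24..32  d  (8B, 8-aligned)
32..34  c  (2B, 2-aligned)
34..40  -- padding (6B)
40..64  width  (24B, 8-aligned)
within Vec3: blocks at 16
40 + 16 = 56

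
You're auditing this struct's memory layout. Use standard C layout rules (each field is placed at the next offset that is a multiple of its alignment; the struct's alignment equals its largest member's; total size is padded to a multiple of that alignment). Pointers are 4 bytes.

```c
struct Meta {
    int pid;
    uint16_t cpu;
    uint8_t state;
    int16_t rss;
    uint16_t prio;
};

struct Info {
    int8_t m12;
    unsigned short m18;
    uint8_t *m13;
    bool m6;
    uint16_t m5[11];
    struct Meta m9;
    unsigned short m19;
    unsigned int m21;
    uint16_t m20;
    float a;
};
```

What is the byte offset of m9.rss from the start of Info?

40

Meta: pid at 0 (size 4, align 4) → ends 4; cpu at 4 (size 2, align 2) → ends 6; state at 6 (size 1, align 1) → ends 7; pad 1 to align 2 for rss; rss at 8 (size 2, align 2) → ends 10; prio at 10 (size 2, align 2) → ends 12; total 12 bytes, alignment 4
m12 at 0 (size 1, align 1) → ends 1
pad 1 to align 2 for m18
m18 at 2 (size 2, align 2) → ends 4
m13 at 4 (size 4, align 4) → ends 8
m6 at 8 (size 1, align 1) → ends 9
pad 1 to align 2 for m5
m5 at 10 (size 22, align 2) → ends 32
m9 at 32 (size 12, align 4) → ends 44
within Meta: rss at 8
32 + 8 = 40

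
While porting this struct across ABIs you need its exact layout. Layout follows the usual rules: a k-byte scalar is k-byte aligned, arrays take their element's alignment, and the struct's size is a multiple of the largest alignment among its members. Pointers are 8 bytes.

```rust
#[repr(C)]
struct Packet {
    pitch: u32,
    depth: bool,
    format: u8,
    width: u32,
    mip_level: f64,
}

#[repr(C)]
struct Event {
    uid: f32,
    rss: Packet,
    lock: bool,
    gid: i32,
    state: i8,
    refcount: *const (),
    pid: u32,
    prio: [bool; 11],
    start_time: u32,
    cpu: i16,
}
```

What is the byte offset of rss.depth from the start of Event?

Packet: pitch at 0 (size 4, align 4) → ends 4; depth at 4 (size 1, align 1) → ends 5; format at 5 (size 1, align 1) → ends 6; pad 2 to align 4 for width; width at 8 (size 4, align 4) → ends 12; pad 4 to align 8 for mip_level; mip_level at 16 (size 8, align 8) → ends 24; total 24 bytes, alignment 8
uid at 0 (size 4, align 4) → ends 4
pad 4 to align 8 for rss
rss at 8 (size 24, align 8) → ends 32
within Packet: depth at 4
8 + 4 = 12

12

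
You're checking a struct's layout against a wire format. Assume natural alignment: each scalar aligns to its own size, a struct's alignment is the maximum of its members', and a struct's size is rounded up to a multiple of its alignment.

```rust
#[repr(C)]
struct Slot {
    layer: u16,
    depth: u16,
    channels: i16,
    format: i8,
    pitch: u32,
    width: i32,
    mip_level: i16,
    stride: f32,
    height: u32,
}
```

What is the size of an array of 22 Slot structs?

616

layer at 0 (size 2, align 2) → ends 2
depth at 2 (size 2, align 2) → ends 4
channels at 4 (size 2, align 2) → ends 6
format at 6 (size 1, align 1) → ends 7
pad 1 to align 4 for pitch
pitch at 8 (size 4, align 4) → ends 12
width at 12 (size 4, align 4) → ends 16
mip_level at 16 (size 2, align 2) → ends 18
pad 2 to align 4 for stride
stride at 20 (size 4, align 4) → ends 24
height at 24 (size 4, align 4) → ends 28
total 28 bytes, alignment 4
array of 22: 22 × 28 = 616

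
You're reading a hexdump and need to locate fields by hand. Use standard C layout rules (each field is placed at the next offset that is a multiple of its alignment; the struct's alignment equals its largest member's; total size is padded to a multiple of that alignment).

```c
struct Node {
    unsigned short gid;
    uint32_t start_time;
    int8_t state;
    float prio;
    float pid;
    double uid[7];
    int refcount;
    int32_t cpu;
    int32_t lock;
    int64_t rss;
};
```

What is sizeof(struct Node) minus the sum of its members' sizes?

@0: gid [2B, align 2] → 2
+2 pad (align 4)
@4: start_time [4B, align 4] → 8
@8: state [1B, align 1] → 9
+3 pad (align 4)
@12: prio [4B, align 4] → 16
@16: pid [4B, align 4] → 20
+4 pad (align 8)
@24: uid [56B, align 8] → 80
@80: refcount [4B, align 4] → 84
@84: cpu [4B, align 4] → 88
@88: lock [4B, align 4] → 92
+4 pad (align 8)
@96: rss [8B, align 8] → 104
size 104, align 8
data bytes 91, size 104 → padding 13

13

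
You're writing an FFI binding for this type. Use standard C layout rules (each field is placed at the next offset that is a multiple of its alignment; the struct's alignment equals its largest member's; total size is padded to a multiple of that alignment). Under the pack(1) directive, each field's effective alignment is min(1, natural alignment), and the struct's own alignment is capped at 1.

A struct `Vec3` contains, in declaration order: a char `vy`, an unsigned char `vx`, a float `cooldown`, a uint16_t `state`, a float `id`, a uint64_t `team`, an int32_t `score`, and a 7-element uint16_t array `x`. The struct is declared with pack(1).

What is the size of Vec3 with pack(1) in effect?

vy at 0 (size 1, align 1) → ends 1
vx at 1 (size 1, align 1) → ends 2
cooldown at 2 (size 4, align 1) → ends 6
state at 6 (size 2, align 1) → ends 8
id at 8 (size 4, align 1) → ends 12
team at 12 (size 8, align 1) → ends 20
score at 20 (size 4, align 1) → ends 24
x at 24 (size 14, align 1) → ends 38
total 38 bytes, alignment 1

38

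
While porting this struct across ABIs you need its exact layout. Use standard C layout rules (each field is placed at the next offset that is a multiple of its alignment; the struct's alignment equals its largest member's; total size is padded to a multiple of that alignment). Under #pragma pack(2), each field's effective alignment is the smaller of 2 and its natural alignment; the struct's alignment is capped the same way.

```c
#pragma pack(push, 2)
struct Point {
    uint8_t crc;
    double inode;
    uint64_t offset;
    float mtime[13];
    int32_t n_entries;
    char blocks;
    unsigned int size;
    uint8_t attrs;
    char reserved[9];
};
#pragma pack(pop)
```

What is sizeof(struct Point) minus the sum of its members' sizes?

2

crc at 0 (size 1, align 1) → ends 1
pad 1 to align 2 for inode
inode at 2 (size 8, align 2) → ends 10
offset at 10 (size 8, align 2) → ends 18
mtime at 18 (size 52, align 2) → ends 70
n_entries at 70 (size 4, align 2) → ends 74
blocks at 74 (size 1, align 1) → ends 75
pad 1 to align 2 for size
size at 76 (size 4, align 2) → ends 80
attrs at 80 (size 1, align 1) → ends 81
reserved at 81 (size 9, align 1) → ends 90
total 90 bytes, alignment 2
data bytes 88, size 90 → padding 2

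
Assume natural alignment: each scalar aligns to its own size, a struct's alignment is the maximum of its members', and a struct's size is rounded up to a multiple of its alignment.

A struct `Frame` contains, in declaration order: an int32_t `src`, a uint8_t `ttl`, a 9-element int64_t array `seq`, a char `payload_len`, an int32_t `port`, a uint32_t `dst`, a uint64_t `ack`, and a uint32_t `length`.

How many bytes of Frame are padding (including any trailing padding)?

src at 0 (size 4, align 4) → ends 4
ttl at 4 (size 1, align 1) → ends 5
pad 3 to align 8 for seq
seq at 8 (size 72, align 8) → ends 80
payload_len at 80 (size 1, align 1) → ends 81
pad 3 to align 4 for port
port at 84 (size 4, align 4) → ends 88
dst at 88 (size 4, align 4) → ends 92
pad 4 to align 8 for ack
ack at 96 (size 8, align 8) → ends 104
length at 104 (size 4, align 4) → ends 108
tail pad 4 to reach multiple of 8
total 112 bytes, alignment 8
data bytes 98, size 112 → padding 14

14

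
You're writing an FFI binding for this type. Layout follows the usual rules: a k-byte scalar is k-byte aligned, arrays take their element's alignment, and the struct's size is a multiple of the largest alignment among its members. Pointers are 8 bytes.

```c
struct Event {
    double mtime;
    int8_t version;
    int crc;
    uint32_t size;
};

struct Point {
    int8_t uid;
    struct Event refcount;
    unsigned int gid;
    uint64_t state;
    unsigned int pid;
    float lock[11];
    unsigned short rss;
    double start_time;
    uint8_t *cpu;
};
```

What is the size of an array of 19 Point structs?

Event: @0: mtime [8B, align 8] → 8; @8: version [1B, align 1] → 9; +3 pad (align 4); @12: crc [4B, align 4] → 16; @16: size [4B, align 4] → 20; +4 tail pad (align 8); size 24, align 8
@0: uid [1B, align 1] → 1
+7 pad (align 8)
@8: refcount [24B, align 8] → 32
@32: gid [4B, align 4] → 36
+4 pad (align 8)
@40: state [8B, align 8] → 48
@48: pid [4B, align 4] → 52
@52: lock [44B, align 4] → 96
@96: rss [2B, align 2] → 98
+6 pad (align 8)
@104: start_time [8B, align 8] → 112
@112: cpu [8B, align 8] → 120
size 120, align 8
array of 19: 19 × 120 = 2280

2280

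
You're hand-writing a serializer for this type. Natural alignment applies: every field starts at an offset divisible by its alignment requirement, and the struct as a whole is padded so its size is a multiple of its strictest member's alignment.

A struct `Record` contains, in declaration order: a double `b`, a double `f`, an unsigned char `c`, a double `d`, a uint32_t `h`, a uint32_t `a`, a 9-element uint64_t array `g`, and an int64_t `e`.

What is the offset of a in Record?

36

0..8  b  (8B, 8-aligned)
8..16  f  (8B, 8-aligned)
16..17  c  (1B, 1-aligned)
17..24  -- padding (7B)
24..32  d  (8B, 8-aligned)
32..36  h  (4B, 4-aligned)
36..40  a  (4B, 4-aligned)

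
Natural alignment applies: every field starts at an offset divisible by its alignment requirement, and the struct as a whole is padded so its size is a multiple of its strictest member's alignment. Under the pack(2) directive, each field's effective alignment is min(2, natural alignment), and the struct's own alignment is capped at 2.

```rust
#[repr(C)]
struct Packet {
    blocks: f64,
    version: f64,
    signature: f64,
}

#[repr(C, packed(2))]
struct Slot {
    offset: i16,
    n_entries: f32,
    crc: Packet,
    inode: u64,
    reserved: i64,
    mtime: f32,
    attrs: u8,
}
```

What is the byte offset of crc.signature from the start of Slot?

22

Packet: @0: blocks [8B, align 8] → 8; @8: version [8B, align 8] → 16; @16: signature [8B, align 8] → 24; size 24, align 8
@0: offset [2B, align 2] → 2
@2: n_entries [4B, align 2] → 6
@6: crc [24B, align 2] → 30
within Packet: signature at 16
6 + 16 = 22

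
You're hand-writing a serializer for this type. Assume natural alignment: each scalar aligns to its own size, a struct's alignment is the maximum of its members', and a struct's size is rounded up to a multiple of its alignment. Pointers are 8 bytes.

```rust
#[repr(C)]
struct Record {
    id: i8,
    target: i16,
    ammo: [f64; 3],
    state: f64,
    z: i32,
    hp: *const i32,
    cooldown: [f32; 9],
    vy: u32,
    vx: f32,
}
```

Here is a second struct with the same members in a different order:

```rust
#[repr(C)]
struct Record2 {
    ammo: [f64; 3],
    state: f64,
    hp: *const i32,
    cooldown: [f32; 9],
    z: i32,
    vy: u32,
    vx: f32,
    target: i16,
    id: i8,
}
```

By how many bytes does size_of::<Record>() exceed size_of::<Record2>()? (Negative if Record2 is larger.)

8

@0: id [1B, align 1] → 1
+1 pad (align 2)
@2: target [2B, align 2] → 4
+4 pad (align 8)
@8: ammo [24B, align 8] → 32
@32: state [8B, align 8] → 40
@40: z [4B, align 4] → 44
+4 pad (align 8)
@48: hp [8B, align 8] → 56
@56: cooldown [36B, align 4] → 92
@92: vy [4B, align 4] → 96
@96: vx [4B, align 4] → 100
+4 tail pad (align 8)
size 104, align 8
— Record2 —
@0: ammo [24B, align 8] → 24
@24: state [8B, align 8] → 32
@32: hp [8B, align 8] → 40
@40: cooldown [36B, align 4] → 76
@76: z [4B, align 4] → 80
@80: vy [4B, align 4] → 84
@84: vx [4B, align 4] → 88
@88: target [2B, align 2] → 90
@90: id [1B, align 1] → 91
+5 tail pad (align 8)
size 96, align 8
104 − 96 = 8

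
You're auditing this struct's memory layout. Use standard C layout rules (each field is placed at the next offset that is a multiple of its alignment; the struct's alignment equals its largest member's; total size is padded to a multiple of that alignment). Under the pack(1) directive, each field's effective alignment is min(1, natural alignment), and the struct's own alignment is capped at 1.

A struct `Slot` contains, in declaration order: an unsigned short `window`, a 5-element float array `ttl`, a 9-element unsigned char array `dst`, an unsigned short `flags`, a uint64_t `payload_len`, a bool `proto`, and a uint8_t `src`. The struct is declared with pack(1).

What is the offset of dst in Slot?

22

@0: window [2B, align 1] → 2
@2: ttl [20B, align 1] → 22
@22: dst [9B, align 1] → 31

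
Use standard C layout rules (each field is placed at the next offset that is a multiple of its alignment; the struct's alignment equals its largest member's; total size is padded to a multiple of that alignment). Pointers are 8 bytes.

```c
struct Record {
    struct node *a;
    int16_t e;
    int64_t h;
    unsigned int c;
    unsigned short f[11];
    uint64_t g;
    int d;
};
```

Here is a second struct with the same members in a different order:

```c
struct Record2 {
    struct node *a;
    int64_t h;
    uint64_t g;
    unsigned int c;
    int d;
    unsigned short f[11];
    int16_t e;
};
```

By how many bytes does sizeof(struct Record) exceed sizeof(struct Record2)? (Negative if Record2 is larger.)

16

@0: a [8B, align 8] → 8
@8: e [2B, align 2] → 10
+6 pad (align 8)
@16: h [8B, align 8] → 24
@24: c [4B, align 4] → 28
@28: f [22B, align 2] → 50
+6 pad (align 8)
@56: g [8B, align 8] → 64
@64: d [4B, align 4] → 68
+4 tail pad (align 8)
size 72, align 8
— Record2 —
@0: a [8B, align 8] → 8
@8: h [8B, align 8] → 16
@16: g [8B, align 8] → 24
@24: c [4B, align 4] → 28
@28: d [4B, align 4] → 32
@32: f [22B, align 2] → 54
@54: e [2B, align 2] → 56
size 56, align 8
72 − 56 = 16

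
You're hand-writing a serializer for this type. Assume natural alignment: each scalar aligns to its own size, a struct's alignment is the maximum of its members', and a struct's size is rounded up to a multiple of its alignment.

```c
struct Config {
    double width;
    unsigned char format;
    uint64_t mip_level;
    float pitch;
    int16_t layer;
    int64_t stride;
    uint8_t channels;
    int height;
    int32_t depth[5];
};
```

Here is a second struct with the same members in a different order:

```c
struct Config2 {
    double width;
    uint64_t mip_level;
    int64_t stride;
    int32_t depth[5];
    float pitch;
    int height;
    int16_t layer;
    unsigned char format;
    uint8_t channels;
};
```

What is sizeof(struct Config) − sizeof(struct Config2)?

@0: width [8B, align 8] → 8
@8: format [1B, align 1] → 9
+7 pad (align 8)
@16: mip_level [8B, align 8] → 24
@24: pitch [4B, align 4] → 28
@28: layer [2B, align 2] → 30
+2 pad (align 8)
@32: stride [8B, align 8] → 40
@40: channels [1B, align 1] → 41
+3 pad (align 4)
@44: height [4B, align 4] → 48
@48: depth [20B, align 4] → 68
+4 tail pad (align 8)
size 72, align 8
— Config2 —
@0: width [8B, align 8] → 8
@8: mip_level [8B, align 8] → 16
@16: stride [8B, align 8] → 24
@24: depth [20B, align 4] → 44
@44: pitch [4B, align 4] → 48
@48: height [4B, align 4] → 52
@52: layer [2B, align 2] → 54
@54: format [1B, align 1] → 55
@55: channels [1B, align 1] → 56
size 56, align 8
72 − 56 = 16

16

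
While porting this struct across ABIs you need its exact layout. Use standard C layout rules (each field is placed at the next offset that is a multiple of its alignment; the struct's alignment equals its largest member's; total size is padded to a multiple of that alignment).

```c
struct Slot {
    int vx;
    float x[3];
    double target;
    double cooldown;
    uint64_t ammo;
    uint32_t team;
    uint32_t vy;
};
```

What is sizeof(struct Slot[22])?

1056

@0: vx [4B, align 4] → 4
@4: x [12B, align 4] → 16
@16: target [8B, align 8] → 24
@24: cooldown [8B, align 8] → 32
@32: ammo [8B, align 8] → 40
@40: team [4B, align 4] → 44
@44: vy [4B, align 4] → 48
size 48, align 8
array of 22: 22 × 48 = 1056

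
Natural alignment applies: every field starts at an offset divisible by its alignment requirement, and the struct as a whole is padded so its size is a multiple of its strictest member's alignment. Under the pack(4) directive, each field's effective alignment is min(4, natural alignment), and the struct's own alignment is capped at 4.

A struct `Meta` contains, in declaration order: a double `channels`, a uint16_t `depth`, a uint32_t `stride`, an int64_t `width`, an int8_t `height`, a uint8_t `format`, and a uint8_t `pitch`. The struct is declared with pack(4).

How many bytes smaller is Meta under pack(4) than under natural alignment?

4

natural layout:
  0..8  channels  (8B, 8-aligned)
  8..10  depth  (2B, 2-aligned)
  10..12  -- padding (2B)
  12..16  stride  (4B, 4-aligned)
  16..24  width  (8B, 8-aligned)
  24..25  height  (1B, 1-aligned)
  25..26  format  (1B, 1-aligned)
  26..27  pitch  (1B, 1-aligned)
  27..32  -- tail padding (5B)
  sizeof = 32, alignof = 8
packed(4) layout:
  0..8  channels  (8B, 4-aligned)
  8..10  depth  (2B, 2-aligned)
  10..12  -- padding (2B)
  12..16  stride  (4B, 4-aligned)
  16..24  width  (8B, 4-aligned)
  24..25  height  (1B, 1-aligned)
  25..26  format  (1B, 1-aligned)
  26..27  pitch  (1B, 1-aligned)
  27..28  -- tail padding (1B)
  sizeof = 28, alignof = 4
32 − 28 = 4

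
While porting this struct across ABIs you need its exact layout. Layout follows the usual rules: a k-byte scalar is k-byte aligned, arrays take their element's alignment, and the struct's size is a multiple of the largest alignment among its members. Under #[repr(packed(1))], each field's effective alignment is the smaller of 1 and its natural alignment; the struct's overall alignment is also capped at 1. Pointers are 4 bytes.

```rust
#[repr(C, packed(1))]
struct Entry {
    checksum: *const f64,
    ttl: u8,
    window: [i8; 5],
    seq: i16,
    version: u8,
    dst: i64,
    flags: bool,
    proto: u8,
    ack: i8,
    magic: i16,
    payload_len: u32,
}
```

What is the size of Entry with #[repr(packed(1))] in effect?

@0: checksum [4B, align 1] → 4
@4: ttl [1B, align 1] → 5
@5: window [5B, align 1] → 10
@10: seq [2B, align 1] → 12
@12: version [1B, align 1] → 13
@13: dst [8B, align 1] → 21
@21: flags [1B, align 1] → 22
@22: proto [1B, align 1] → 23
@23: ack [1B, align 1] → 24
@24: magic [2B, align 1] → 26
@26: payload_len [4B, align 1] → 30
size 30, align 1

30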